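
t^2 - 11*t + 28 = (t - 7)*(t - 4)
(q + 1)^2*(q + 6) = q^3 + 8*q^2 + 13*q + 6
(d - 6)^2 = d^2 - 12*d + 36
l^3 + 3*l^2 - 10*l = l*(l - 2)*(l + 5)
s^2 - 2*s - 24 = (s - 6)*(s + 4)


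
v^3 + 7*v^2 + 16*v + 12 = (v + 2)^2*(v + 3)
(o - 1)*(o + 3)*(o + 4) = o^3 + 6*o^2 + 5*o - 12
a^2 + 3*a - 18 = (a - 3)*(a + 6)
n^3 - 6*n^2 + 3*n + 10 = (n - 5)*(n - 2)*(n + 1)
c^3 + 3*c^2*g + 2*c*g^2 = c*(c + g)*(c + 2*g)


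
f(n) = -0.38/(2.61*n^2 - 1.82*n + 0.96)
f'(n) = -0.38*(1.82 - 5.22*n)/(2.61*n^2 - 1.82*n + 0.96)^2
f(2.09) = -0.04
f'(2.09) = 0.05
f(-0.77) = -0.10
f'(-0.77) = -0.15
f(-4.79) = -0.01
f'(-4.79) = -0.00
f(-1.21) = -0.05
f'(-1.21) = -0.06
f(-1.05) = -0.07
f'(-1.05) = -0.08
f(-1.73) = -0.03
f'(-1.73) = -0.03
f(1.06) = -0.19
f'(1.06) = 0.37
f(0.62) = -0.46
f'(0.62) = 0.77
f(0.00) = -0.40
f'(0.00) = -0.75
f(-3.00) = -0.01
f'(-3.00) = -0.01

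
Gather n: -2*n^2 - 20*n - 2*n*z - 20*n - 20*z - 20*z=-2*n^2 + n*(-2*z - 40) - 40*z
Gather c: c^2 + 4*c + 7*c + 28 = c^2 + 11*c + 28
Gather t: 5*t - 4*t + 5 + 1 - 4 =t + 2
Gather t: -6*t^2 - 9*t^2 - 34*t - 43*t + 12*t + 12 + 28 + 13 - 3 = -15*t^2 - 65*t + 50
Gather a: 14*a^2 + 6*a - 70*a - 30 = 14*a^2 - 64*a - 30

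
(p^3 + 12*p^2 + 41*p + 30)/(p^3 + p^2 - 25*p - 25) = (p + 6)/(p - 5)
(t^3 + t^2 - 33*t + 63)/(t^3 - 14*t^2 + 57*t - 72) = (t + 7)/(t - 8)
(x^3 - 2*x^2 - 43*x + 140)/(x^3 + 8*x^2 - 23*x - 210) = (x - 4)/(x + 6)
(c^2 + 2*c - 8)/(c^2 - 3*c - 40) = (-c^2 - 2*c + 8)/(-c^2 + 3*c + 40)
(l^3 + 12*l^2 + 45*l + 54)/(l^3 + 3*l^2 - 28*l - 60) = (l^2 + 6*l + 9)/(l^2 - 3*l - 10)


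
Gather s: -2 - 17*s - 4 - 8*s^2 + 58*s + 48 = -8*s^2 + 41*s + 42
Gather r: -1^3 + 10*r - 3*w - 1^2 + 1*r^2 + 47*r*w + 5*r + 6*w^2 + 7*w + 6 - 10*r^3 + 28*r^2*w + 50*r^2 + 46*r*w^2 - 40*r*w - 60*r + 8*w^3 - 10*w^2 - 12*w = -10*r^3 + r^2*(28*w + 51) + r*(46*w^2 + 7*w - 45) + 8*w^3 - 4*w^2 - 8*w + 4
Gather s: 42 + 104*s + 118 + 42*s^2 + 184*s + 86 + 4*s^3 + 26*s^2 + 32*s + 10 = 4*s^3 + 68*s^2 + 320*s + 256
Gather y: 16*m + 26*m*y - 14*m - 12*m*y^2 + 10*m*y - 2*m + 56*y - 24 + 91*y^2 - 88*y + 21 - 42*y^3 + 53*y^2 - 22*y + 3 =-42*y^3 + y^2*(144 - 12*m) + y*(36*m - 54)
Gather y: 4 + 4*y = 4*y + 4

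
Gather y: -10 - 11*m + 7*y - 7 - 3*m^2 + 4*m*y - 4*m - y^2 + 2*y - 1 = -3*m^2 - 15*m - y^2 + y*(4*m + 9) - 18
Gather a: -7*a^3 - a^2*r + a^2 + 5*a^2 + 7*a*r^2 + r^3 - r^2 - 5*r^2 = -7*a^3 + a^2*(6 - r) + 7*a*r^2 + r^3 - 6*r^2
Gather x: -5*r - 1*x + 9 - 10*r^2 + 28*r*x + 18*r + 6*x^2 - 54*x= -10*r^2 + 13*r + 6*x^2 + x*(28*r - 55) + 9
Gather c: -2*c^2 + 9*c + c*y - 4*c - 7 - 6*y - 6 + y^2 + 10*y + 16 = -2*c^2 + c*(y + 5) + y^2 + 4*y + 3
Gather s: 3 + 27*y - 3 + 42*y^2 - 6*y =42*y^2 + 21*y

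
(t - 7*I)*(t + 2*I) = t^2 - 5*I*t + 14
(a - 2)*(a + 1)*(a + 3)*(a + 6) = a^4 + 8*a^3 + 7*a^2 - 36*a - 36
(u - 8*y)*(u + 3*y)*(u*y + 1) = u^3*y - 5*u^2*y^2 + u^2 - 24*u*y^3 - 5*u*y - 24*y^2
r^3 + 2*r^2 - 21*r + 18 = (r - 3)*(r - 1)*(r + 6)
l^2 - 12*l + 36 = (l - 6)^2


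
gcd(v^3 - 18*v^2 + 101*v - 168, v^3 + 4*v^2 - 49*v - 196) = v - 7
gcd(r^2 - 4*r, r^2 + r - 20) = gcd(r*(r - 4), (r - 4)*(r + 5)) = r - 4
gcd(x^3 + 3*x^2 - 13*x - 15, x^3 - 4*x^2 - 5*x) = x + 1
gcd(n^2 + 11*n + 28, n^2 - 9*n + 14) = 1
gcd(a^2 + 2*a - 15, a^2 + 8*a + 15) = a + 5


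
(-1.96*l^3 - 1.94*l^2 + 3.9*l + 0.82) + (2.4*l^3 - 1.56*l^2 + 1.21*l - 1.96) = 0.44*l^3 - 3.5*l^2 + 5.11*l - 1.14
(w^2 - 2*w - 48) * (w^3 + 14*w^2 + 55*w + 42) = w^5 + 12*w^4 - 21*w^3 - 740*w^2 - 2724*w - 2016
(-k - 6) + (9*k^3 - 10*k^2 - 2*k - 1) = 9*k^3 - 10*k^2 - 3*k - 7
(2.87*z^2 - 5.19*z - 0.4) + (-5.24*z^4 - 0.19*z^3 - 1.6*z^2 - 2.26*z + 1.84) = -5.24*z^4 - 0.19*z^3 + 1.27*z^2 - 7.45*z + 1.44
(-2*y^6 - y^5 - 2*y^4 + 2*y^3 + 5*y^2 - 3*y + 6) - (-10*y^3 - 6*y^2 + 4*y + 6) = -2*y^6 - y^5 - 2*y^4 + 12*y^3 + 11*y^2 - 7*y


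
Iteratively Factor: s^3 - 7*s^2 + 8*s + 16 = (s - 4)*(s^2 - 3*s - 4) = (s - 4)*(s + 1)*(s - 4)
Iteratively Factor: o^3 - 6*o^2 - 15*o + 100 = (o - 5)*(o^2 - o - 20) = (o - 5)^2*(o + 4)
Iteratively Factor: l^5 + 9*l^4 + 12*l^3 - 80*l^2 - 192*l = (l + 4)*(l^4 + 5*l^3 - 8*l^2 - 48*l) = (l + 4)^2*(l^3 + l^2 - 12*l) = l*(l + 4)^2*(l^2 + l - 12) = l*(l + 4)^3*(l - 3)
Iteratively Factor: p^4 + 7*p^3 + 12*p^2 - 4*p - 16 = (p + 2)*(p^3 + 5*p^2 + 2*p - 8) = (p - 1)*(p + 2)*(p^2 + 6*p + 8) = (p - 1)*(p + 2)^2*(p + 4)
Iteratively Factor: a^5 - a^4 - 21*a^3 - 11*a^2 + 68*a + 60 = (a - 5)*(a^4 + 4*a^3 - a^2 - 16*a - 12) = (a - 5)*(a + 1)*(a^3 + 3*a^2 - 4*a - 12) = (a - 5)*(a + 1)*(a + 2)*(a^2 + a - 6) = (a - 5)*(a + 1)*(a + 2)*(a + 3)*(a - 2)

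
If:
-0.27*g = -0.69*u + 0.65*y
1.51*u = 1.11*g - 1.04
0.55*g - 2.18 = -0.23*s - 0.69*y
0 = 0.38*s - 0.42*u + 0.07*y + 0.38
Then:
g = 3.14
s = 0.72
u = 1.62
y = 0.42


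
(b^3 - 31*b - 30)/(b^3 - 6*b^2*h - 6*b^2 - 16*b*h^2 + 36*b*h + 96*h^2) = (b^2 + 6*b + 5)/(b^2 - 6*b*h - 16*h^2)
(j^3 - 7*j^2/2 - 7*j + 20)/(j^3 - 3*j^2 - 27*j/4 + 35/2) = 2*(j - 4)/(2*j - 7)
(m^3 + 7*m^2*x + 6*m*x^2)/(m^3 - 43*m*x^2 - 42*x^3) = m/(m - 7*x)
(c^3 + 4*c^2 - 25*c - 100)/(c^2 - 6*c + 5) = (c^2 + 9*c + 20)/(c - 1)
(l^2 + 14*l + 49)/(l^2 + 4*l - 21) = (l + 7)/(l - 3)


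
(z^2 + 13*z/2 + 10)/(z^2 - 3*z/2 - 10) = (z + 4)/(z - 4)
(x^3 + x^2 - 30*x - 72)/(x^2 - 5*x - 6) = (x^2 + 7*x + 12)/(x + 1)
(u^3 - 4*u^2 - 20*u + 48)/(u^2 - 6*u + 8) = (u^2 - 2*u - 24)/(u - 4)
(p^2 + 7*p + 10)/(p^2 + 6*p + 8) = (p + 5)/(p + 4)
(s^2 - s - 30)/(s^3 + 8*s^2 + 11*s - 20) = (s - 6)/(s^2 + 3*s - 4)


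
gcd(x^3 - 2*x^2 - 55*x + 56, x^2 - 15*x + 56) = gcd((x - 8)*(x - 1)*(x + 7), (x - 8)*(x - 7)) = x - 8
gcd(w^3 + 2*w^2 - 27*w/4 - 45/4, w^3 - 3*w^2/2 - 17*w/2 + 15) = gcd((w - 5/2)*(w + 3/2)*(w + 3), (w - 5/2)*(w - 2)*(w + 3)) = w^2 + w/2 - 15/2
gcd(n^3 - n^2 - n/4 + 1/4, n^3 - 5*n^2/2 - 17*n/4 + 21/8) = n - 1/2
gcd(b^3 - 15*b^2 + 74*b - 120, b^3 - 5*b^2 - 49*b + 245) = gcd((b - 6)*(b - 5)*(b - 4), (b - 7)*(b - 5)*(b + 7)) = b - 5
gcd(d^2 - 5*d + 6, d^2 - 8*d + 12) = d - 2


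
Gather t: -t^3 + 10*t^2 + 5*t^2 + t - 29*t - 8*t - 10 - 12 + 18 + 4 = -t^3 + 15*t^2 - 36*t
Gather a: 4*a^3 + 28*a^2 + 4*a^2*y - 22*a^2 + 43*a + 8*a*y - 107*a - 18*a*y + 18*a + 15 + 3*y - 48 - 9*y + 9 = 4*a^3 + a^2*(4*y + 6) + a*(-10*y - 46) - 6*y - 24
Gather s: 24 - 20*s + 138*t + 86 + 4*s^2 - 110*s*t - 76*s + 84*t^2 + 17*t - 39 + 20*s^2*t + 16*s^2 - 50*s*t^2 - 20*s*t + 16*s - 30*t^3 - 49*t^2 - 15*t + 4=s^2*(20*t + 20) + s*(-50*t^2 - 130*t - 80) - 30*t^3 + 35*t^2 + 140*t + 75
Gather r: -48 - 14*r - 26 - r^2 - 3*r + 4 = -r^2 - 17*r - 70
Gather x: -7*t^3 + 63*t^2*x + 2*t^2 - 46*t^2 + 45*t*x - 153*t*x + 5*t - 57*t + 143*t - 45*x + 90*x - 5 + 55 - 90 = -7*t^3 - 44*t^2 + 91*t + x*(63*t^2 - 108*t + 45) - 40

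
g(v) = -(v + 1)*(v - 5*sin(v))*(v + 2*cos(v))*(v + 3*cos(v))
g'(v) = -(1 - 3*sin(v))*(v + 1)*(v - 5*sin(v))*(v + 2*cos(v)) - (1 - 2*sin(v))*(v + 1)*(v - 5*sin(v))*(v + 3*cos(v)) - (1 - 5*cos(v))*(v + 1)*(v + 2*cos(v))*(v + 3*cos(v)) - (v - 5*sin(v))*(v + 2*cos(v))*(v + 3*cos(v)) = (v + 1)*(v - 5*sin(v))*(v + 2*cos(v))*(3*sin(v) - 1) + (v + 1)*(v - 5*sin(v))*(v + 3*cos(v))*(2*sin(v) - 1) + (v + 1)*(v + 2*cos(v))*(v + 3*cos(v))*(5*cos(v) - 1) - (v - 5*sin(v))*(v + 2*cos(v))*(v + 3*cos(v))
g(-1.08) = -0.01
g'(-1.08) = 0.27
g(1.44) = 26.73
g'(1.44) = -35.96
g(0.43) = 16.79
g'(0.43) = 47.62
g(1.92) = 8.96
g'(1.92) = -30.28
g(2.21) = 2.47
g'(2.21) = -14.45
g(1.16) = 34.16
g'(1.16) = -14.14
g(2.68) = 0.01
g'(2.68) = 0.61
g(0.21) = 6.86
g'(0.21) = 40.39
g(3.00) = -0.28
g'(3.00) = -6.39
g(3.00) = -0.28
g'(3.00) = -6.39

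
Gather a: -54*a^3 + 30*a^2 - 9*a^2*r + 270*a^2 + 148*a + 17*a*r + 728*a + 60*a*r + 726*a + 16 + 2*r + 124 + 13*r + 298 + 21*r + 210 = -54*a^3 + a^2*(300 - 9*r) + a*(77*r + 1602) + 36*r + 648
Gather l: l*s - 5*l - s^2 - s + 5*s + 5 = l*(s - 5) - s^2 + 4*s + 5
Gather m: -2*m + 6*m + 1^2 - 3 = 4*m - 2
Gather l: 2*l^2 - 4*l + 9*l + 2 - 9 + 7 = 2*l^2 + 5*l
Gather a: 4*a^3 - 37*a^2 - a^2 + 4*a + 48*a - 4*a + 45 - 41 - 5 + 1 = 4*a^3 - 38*a^2 + 48*a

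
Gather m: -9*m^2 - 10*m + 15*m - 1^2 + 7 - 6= -9*m^2 + 5*m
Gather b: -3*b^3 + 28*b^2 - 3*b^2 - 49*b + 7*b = -3*b^3 + 25*b^2 - 42*b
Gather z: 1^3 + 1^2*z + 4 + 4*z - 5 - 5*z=0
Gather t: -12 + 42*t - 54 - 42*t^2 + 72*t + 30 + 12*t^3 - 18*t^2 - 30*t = 12*t^3 - 60*t^2 + 84*t - 36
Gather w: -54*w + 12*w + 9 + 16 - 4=21 - 42*w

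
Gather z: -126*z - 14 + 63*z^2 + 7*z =63*z^2 - 119*z - 14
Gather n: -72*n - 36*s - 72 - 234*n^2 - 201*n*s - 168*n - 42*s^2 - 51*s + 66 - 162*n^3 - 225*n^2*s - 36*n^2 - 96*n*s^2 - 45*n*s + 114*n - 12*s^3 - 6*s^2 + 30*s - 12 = -162*n^3 + n^2*(-225*s - 270) + n*(-96*s^2 - 246*s - 126) - 12*s^3 - 48*s^2 - 57*s - 18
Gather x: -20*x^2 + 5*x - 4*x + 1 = -20*x^2 + x + 1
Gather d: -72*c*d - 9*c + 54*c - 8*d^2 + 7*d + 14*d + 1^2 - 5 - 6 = 45*c - 8*d^2 + d*(21 - 72*c) - 10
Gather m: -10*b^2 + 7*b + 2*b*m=-10*b^2 + 2*b*m + 7*b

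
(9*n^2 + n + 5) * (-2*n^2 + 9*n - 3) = -18*n^4 + 79*n^3 - 28*n^2 + 42*n - 15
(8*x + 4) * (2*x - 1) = 16*x^2 - 4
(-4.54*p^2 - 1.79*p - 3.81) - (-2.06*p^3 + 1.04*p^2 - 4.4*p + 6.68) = 2.06*p^3 - 5.58*p^2 + 2.61*p - 10.49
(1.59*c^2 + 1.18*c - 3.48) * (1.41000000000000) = 2.2419*c^2 + 1.6638*c - 4.9068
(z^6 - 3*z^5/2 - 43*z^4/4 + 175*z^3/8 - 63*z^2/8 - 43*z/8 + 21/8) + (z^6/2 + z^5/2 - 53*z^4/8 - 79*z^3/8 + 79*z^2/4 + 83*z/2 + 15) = 3*z^6/2 - z^5 - 139*z^4/8 + 12*z^3 + 95*z^2/8 + 289*z/8 + 141/8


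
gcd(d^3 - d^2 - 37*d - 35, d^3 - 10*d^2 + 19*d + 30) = d + 1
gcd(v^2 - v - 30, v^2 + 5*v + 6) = 1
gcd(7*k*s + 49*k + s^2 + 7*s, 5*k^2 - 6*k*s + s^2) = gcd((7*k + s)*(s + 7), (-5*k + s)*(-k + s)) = 1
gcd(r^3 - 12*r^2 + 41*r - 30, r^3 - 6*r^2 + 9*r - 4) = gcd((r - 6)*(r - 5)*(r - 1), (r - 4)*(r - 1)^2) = r - 1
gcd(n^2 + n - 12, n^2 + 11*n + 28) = n + 4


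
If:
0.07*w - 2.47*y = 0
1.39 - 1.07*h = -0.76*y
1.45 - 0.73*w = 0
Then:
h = 1.34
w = 1.99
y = 0.06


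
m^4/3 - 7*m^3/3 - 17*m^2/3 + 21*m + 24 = (m/3 + 1)*(m - 8)*(m - 3)*(m + 1)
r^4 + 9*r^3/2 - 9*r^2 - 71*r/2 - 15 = (r - 3)*(r + 1/2)*(r + 2)*(r + 5)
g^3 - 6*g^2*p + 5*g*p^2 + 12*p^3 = (g - 4*p)*(g - 3*p)*(g + p)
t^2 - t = t*(t - 1)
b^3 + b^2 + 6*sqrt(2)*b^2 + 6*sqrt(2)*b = b*(b + 1)*(b + 6*sqrt(2))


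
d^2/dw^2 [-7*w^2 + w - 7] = -14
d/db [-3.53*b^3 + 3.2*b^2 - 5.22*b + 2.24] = -10.59*b^2 + 6.4*b - 5.22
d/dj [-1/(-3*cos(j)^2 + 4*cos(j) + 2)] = 2*(3*cos(j) - 2)*sin(j)/(-3*cos(j)^2 + 4*cos(j) + 2)^2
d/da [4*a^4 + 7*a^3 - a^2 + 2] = a*(16*a^2 + 21*a - 2)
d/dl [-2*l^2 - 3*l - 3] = -4*l - 3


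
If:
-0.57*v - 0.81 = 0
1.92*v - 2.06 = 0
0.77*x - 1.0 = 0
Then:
No Solution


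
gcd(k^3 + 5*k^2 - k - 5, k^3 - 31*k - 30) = k^2 + 6*k + 5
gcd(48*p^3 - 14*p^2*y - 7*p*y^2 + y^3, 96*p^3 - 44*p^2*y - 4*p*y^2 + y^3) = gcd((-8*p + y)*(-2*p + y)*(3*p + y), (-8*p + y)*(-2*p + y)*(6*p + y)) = 16*p^2 - 10*p*y + y^2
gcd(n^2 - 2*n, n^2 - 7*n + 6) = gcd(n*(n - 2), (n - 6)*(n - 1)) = 1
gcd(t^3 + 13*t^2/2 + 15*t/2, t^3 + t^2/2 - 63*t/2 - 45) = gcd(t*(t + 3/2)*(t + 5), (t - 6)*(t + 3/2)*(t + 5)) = t^2 + 13*t/2 + 15/2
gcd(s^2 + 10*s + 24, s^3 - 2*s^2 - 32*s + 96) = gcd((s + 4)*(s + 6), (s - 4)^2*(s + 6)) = s + 6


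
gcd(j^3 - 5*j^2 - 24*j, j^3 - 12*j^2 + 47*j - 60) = 1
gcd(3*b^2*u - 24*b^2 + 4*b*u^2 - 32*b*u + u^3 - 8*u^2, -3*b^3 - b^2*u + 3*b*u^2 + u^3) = 3*b^2 + 4*b*u + u^2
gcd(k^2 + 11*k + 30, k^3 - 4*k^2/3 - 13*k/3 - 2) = 1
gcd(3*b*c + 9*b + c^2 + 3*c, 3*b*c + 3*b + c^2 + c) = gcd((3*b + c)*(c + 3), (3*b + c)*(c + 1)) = 3*b + c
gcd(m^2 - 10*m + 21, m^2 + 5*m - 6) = 1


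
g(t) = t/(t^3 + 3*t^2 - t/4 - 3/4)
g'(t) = t*(-3*t^2 - 6*t + 1/4)/(t^3 + 3*t^2 - t/4 - 3/4)^2 + 1/(t^3 + 3*t^2 - t/4 - 3/4)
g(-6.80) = 0.04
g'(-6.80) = 0.02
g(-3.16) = 2.03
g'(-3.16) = 13.35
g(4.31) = 0.03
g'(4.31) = -0.01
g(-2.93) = -5.02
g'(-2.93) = 69.92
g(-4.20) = 0.20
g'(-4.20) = 0.22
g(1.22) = 0.23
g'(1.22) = -0.32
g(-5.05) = 0.10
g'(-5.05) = 0.07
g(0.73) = 0.69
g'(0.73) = -2.81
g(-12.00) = 0.01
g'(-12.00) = 0.00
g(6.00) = 0.02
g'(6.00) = -0.00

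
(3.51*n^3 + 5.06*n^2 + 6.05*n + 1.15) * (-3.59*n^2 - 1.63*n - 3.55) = -12.6009*n^5 - 23.8867*n^4 - 42.4278*n^3 - 31.953*n^2 - 23.352*n - 4.0825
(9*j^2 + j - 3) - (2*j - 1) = 9*j^2 - j - 2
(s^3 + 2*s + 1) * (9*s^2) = 9*s^5 + 18*s^3 + 9*s^2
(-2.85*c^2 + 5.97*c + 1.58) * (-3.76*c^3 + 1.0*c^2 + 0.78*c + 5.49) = 10.716*c^5 - 25.2972*c^4 - 2.1938*c^3 - 9.4099*c^2 + 34.0077*c + 8.6742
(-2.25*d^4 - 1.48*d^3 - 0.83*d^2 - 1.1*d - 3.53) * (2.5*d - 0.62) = -5.625*d^5 - 2.305*d^4 - 1.1574*d^3 - 2.2354*d^2 - 8.143*d + 2.1886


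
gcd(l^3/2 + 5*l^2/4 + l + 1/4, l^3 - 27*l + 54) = 1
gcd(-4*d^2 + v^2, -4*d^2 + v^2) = -4*d^2 + v^2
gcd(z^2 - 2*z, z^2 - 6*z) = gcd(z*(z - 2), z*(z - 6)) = z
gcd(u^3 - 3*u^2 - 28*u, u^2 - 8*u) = u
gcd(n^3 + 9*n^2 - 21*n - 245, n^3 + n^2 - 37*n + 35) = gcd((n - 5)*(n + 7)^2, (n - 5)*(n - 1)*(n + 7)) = n^2 + 2*n - 35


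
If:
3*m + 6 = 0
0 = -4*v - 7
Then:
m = -2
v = -7/4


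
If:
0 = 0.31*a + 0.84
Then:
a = -2.71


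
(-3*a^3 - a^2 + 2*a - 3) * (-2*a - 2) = 6*a^4 + 8*a^3 - 2*a^2 + 2*a + 6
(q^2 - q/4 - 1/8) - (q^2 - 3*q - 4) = 11*q/4 + 31/8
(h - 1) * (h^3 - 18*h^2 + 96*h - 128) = h^4 - 19*h^3 + 114*h^2 - 224*h + 128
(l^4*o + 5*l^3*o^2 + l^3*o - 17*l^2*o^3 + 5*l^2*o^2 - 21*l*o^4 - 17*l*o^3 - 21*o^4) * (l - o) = l^5*o + 4*l^4*o^2 + l^4*o - 22*l^3*o^3 + 4*l^3*o^2 - 4*l^2*o^4 - 22*l^2*o^3 + 21*l*o^5 - 4*l*o^4 + 21*o^5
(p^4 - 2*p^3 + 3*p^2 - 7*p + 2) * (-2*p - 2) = -2*p^5 + 2*p^4 - 2*p^3 + 8*p^2 + 10*p - 4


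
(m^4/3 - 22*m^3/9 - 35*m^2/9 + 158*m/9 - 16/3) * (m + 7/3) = m^5/3 - 5*m^4/3 - 259*m^3/27 + 229*m^2/27 + 962*m/27 - 112/9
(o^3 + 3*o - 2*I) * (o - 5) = o^4 - 5*o^3 + 3*o^2 - 15*o - 2*I*o + 10*I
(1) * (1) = 1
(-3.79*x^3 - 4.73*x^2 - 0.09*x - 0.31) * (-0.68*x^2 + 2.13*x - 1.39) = 2.5772*x^5 - 4.8563*x^4 - 4.7456*x^3 + 6.5938*x^2 - 0.5352*x + 0.4309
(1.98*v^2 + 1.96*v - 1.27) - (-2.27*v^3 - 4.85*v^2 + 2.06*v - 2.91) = 2.27*v^3 + 6.83*v^2 - 0.1*v + 1.64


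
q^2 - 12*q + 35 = (q - 7)*(q - 5)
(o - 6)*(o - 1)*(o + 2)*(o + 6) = o^4 + o^3 - 38*o^2 - 36*o + 72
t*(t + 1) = t^2 + t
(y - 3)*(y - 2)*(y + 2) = y^3 - 3*y^2 - 4*y + 12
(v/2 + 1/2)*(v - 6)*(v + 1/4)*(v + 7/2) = v^4/2 - 5*v^3/8 - 191*v^2/16 - 215*v/16 - 21/8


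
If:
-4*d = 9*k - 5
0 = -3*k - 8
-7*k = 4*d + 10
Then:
No Solution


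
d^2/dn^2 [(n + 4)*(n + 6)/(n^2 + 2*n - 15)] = 2*(8*n^3 + 117*n^2 + 594*n + 981)/(n^6 + 6*n^5 - 33*n^4 - 172*n^3 + 495*n^2 + 1350*n - 3375)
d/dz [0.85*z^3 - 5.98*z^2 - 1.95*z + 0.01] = 2.55*z^2 - 11.96*z - 1.95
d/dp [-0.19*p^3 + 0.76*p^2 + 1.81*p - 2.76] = -0.57*p^2 + 1.52*p + 1.81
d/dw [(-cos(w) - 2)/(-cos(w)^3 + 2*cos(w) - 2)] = (3*cos(w)/2 + 3*cos(2*w) + cos(3*w)/2 - 3)*sin(w)/(cos(w)^3 - 2*cos(w) + 2)^2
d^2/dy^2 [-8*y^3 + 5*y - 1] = -48*y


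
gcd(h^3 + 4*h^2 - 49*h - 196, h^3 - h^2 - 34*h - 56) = h^2 - 3*h - 28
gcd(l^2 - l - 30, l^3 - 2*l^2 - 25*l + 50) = l + 5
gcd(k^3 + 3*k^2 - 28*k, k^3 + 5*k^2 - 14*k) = k^2 + 7*k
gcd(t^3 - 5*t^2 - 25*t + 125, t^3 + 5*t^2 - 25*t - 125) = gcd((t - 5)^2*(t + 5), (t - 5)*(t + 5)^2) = t^2 - 25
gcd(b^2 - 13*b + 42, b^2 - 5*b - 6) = b - 6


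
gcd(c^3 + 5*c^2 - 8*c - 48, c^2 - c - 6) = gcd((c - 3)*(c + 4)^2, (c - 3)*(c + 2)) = c - 3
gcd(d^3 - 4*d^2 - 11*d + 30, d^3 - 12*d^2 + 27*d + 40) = d - 5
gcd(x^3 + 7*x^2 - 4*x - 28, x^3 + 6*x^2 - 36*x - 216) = 1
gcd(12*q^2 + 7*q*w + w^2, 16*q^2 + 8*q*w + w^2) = 4*q + w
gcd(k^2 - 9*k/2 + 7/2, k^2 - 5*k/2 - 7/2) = k - 7/2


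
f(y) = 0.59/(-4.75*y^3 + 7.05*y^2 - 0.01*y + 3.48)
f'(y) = 0.59*(14.25*y^2 - 14.1*y + 0.01)/(-4.75*y^3 + 7.05*y^2 - 0.01*y + 3.48)^2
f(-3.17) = 0.00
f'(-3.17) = 0.00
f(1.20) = 0.11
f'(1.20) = 0.07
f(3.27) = -0.01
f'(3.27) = 0.01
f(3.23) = -0.01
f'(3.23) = 0.01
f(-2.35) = 0.01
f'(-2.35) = 0.01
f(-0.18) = 0.16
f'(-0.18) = 0.13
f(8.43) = -0.00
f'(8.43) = 0.00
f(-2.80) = 0.00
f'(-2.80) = 0.00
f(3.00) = -0.01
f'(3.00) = 0.01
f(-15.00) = 0.00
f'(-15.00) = 0.00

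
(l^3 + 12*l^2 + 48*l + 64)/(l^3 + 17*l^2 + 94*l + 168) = (l^2 + 8*l + 16)/(l^2 + 13*l + 42)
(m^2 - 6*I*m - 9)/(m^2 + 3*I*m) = (m^2 - 6*I*m - 9)/(m*(m + 3*I))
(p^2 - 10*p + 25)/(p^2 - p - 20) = (p - 5)/(p + 4)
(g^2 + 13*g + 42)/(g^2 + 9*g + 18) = (g + 7)/(g + 3)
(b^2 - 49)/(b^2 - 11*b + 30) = (b^2 - 49)/(b^2 - 11*b + 30)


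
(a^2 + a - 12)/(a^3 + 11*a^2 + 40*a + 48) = (a - 3)/(a^2 + 7*a + 12)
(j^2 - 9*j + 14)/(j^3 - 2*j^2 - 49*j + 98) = 1/(j + 7)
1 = 1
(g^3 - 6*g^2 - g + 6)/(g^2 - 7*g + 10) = (g^3 - 6*g^2 - g + 6)/(g^2 - 7*g + 10)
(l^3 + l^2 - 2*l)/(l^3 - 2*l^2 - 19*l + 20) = l*(l + 2)/(l^2 - l - 20)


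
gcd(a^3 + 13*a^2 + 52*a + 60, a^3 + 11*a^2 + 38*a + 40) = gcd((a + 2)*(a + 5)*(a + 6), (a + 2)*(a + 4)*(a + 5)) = a^2 + 7*a + 10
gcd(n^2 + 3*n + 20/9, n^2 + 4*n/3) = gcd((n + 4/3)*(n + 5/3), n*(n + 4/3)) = n + 4/3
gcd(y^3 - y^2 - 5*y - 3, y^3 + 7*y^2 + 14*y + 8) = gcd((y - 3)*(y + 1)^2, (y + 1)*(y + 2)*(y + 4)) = y + 1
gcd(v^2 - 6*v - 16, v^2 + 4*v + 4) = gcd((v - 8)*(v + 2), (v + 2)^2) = v + 2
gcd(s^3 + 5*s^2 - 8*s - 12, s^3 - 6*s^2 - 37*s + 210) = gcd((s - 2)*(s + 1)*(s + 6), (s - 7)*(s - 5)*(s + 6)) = s + 6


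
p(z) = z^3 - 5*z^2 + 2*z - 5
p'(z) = 3*z^2 - 10*z + 2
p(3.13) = -17.06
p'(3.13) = 0.09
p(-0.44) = -6.93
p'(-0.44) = 6.98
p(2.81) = -16.67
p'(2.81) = -2.41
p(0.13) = -4.82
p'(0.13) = 0.75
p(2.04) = -13.24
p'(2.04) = -5.92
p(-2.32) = -49.04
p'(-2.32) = 41.35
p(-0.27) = -5.92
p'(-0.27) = 4.92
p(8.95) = 329.30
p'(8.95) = 152.81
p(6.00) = 43.00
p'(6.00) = 50.00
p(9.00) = 337.00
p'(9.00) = 155.00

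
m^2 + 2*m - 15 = (m - 3)*(m + 5)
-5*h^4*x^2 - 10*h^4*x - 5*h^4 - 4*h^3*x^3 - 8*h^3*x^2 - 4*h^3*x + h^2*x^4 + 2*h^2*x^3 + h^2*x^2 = (-5*h + x)*(h + x)*(h*x + h)^2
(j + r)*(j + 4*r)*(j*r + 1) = j^3*r + 5*j^2*r^2 + j^2 + 4*j*r^3 + 5*j*r + 4*r^2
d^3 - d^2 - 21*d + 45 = (d - 3)^2*(d + 5)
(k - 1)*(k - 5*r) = k^2 - 5*k*r - k + 5*r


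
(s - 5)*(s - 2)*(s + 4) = s^3 - 3*s^2 - 18*s + 40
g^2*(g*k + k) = g^3*k + g^2*k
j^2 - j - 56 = (j - 8)*(j + 7)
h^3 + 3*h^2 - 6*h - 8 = (h - 2)*(h + 1)*(h + 4)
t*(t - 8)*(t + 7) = t^3 - t^2 - 56*t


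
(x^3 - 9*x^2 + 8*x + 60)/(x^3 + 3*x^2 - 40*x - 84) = (x - 5)/(x + 7)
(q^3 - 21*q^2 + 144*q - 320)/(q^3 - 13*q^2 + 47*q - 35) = (q^2 - 16*q + 64)/(q^2 - 8*q + 7)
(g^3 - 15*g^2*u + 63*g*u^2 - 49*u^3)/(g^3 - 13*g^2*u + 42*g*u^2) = (-g^2 + 8*g*u - 7*u^2)/(g*(-g + 6*u))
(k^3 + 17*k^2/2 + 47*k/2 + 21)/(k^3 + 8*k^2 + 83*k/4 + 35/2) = 2*(k + 3)/(2*k + 5)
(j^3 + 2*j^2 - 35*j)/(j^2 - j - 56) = j*(j - 5)/(j - 8)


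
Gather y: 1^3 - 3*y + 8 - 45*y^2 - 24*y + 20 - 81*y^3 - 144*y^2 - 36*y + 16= -81*y^3 - 189*y^2 - 63*y + 45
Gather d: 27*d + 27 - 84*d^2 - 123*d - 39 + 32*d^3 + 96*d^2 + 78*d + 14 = 32*d^3 + 12*d^2 - 18*d + 2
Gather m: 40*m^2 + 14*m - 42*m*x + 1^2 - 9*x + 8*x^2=40*m^2 + m*(14 - 42*x) + 8*x^2 - 9*x + 1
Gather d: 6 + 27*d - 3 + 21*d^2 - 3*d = 21*d^2 + 24*d + 3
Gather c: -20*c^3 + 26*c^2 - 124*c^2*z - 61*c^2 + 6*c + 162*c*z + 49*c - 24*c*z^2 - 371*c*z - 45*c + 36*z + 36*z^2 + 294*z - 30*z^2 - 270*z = -20*c^3 + c^2*(-124*z - 35) + c*(-24*z^2 - 209*z + 10) + 6*z^2 + 60*z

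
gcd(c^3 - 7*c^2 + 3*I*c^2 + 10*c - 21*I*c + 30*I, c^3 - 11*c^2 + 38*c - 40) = c^2 - 7*c + 10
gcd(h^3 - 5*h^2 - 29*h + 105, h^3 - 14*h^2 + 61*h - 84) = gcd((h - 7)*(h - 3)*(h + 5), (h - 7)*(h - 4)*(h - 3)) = h^2 - 10*h + 21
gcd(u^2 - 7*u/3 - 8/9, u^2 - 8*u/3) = u - 8/3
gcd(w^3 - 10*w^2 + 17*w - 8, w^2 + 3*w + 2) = 1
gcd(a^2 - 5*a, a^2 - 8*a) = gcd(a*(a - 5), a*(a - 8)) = a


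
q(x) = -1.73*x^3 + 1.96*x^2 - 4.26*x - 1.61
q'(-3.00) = -62.73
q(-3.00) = 75.52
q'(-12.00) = -798.66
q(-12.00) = 3321.19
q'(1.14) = -6.54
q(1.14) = -6.48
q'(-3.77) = -92.80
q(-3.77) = 135.01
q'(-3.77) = -92.80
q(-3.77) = 135.01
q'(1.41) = -9.05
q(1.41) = -8.57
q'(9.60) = -444.94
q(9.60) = -1392.47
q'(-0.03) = -4.38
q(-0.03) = -1.48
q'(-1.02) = -13.66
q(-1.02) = 6.61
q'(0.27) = -3.58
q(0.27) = -2.65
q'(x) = -5.19*x^2 + 3.92*x - 4.26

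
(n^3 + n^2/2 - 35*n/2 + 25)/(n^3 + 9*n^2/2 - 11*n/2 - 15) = (2*n - 5)/(2*n + 3)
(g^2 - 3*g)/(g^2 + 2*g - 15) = g/(g + 5)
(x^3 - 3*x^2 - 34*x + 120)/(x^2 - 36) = (x^2 - 9*x + 20)/(x - 6)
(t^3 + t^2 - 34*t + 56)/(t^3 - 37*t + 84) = (t - 2)/(t - 3)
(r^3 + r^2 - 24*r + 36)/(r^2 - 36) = (r^2 - 5*r + 6)/(r - 6)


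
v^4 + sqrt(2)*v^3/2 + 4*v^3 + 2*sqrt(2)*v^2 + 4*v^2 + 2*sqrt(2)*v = v*(v + 2)*(sqrt(2)*v/2 + sqrt(2))*(sqrt(2)*v + 1)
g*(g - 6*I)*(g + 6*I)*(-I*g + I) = -I*g^4 + I*g^3 - 36*I*g^2 + 36*I*g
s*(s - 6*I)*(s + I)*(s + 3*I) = s^4 - 2*I*s^3 + 21*s^2 + 18*I*s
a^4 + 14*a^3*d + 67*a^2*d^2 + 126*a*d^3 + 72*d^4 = (a + d)*(a + 3*d)*(a + 4*d)*(a + 6*d)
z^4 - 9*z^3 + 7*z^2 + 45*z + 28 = (z - 7)*(z - 4)*(z + 1)^2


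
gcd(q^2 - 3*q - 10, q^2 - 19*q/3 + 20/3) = q - 5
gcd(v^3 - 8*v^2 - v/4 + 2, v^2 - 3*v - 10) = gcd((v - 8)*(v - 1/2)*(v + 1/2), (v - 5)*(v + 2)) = 1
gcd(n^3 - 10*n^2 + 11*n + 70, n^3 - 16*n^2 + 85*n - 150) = n - 5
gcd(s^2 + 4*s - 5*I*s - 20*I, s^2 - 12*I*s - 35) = s - 5*I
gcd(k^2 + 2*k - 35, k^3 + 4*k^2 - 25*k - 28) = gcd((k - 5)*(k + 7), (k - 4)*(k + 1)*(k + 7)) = k + 7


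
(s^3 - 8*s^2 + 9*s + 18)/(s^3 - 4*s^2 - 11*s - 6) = (s - 3)/(s + 1)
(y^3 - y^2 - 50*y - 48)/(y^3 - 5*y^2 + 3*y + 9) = (y^2 - 2*y - 48)/(y^2 - 6*y + 9)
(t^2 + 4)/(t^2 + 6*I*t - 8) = (t - 2*I)/(t + 4*I)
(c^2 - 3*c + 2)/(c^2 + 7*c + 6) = (c^2 - 3*c + 2)/(c^2 + 7*c + 6)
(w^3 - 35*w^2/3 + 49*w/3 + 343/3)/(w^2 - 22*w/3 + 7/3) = (3*w^2 - 14*w - 49)/(3*w - 1)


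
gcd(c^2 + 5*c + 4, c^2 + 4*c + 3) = c + 1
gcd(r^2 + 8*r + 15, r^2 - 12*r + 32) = 1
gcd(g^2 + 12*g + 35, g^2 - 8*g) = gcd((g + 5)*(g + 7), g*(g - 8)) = 1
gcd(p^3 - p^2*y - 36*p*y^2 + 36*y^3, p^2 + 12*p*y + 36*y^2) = p + 6*y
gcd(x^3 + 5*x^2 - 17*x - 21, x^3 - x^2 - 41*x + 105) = x^2 + 4*x - 21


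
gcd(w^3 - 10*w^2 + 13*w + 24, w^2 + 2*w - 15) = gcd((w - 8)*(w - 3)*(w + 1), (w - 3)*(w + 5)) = w - 3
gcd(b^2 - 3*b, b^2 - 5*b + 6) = b - 3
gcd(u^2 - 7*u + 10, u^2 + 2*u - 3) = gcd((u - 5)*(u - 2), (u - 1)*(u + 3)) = 1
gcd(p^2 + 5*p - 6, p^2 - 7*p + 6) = p - 1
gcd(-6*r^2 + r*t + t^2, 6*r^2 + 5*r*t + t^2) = 3*r + t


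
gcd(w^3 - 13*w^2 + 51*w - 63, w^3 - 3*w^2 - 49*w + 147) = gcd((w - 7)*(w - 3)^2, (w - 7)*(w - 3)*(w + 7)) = w^2 - 10*w + 21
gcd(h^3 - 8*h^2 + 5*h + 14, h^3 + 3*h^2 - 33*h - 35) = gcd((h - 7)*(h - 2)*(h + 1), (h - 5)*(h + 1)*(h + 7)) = h + 1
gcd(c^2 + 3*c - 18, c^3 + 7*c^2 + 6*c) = c + 6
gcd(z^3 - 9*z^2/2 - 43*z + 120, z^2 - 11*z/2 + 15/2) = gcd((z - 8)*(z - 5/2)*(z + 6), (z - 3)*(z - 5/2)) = z - 5/2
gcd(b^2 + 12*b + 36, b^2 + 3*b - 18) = b + 6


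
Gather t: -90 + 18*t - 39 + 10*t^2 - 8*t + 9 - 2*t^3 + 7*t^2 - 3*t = -2*t^3 + 17*t^2 + 7*t - 120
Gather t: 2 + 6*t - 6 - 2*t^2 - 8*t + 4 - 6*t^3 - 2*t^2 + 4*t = -6*t^3 - 4*t^2 + 2*t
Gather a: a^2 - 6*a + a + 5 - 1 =a^2 - 5*a + 4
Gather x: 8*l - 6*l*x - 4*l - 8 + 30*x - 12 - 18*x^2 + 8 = 4*l - 18*x^2 + x*(30 - 6*l) - 12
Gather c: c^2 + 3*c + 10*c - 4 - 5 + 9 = c^2 + 13*c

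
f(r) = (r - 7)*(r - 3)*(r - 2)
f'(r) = (r - 7)*(r - 3) + (r - 7)*(r - 2) + (r - 3)*(r - 2) = 3*r^2 - 24*r + 41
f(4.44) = -8.99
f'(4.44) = -6.42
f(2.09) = 0.40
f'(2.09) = 3.94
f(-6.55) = -1106.39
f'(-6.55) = 326.91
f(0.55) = -22.91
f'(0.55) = 28.71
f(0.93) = -13.44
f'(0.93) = 21.27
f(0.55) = -22.91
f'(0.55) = 28.71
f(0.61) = -21.23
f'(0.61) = 27.48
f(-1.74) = -154.94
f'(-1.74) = 91.84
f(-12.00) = -3990.00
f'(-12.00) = 761.00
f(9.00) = 84.00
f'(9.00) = 68.00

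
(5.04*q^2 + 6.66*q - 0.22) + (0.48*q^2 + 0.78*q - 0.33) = 5.52*q^2 + 7.44*q - 0.55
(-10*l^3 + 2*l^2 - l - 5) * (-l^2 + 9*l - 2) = 10*l^5 - 92*l^4 + 39*l^3 - 8*l^2 - 43*l + 10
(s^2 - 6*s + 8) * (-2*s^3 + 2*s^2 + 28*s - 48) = -2*s^5 + 14*s^4 - 200*s^2 + 512*s - 384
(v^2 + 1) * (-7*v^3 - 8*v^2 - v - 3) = -7*v^5 - 8*v^4 - 8*v^3 - 11*v^2 - v - 3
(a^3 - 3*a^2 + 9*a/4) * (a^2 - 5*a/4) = a^5 - 17*a^4/4 + 6*a^3 - 45*a^2/16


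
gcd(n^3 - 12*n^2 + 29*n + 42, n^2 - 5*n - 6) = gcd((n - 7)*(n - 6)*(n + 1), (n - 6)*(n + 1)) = n^2 - 5*n - 6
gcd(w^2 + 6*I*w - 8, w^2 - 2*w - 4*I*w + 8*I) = 1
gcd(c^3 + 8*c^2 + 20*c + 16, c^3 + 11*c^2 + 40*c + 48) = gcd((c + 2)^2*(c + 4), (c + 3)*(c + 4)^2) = c + 4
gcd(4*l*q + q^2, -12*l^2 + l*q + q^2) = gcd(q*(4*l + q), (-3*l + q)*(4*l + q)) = 4*l + q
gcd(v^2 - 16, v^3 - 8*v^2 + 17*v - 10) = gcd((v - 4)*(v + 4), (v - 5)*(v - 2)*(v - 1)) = 1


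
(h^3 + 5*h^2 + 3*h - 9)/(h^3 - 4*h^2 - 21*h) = (h^2 + 2*h - 3)/(h*(h - 7))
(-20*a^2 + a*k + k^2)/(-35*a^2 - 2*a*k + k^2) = (4*a - k)/(7*a - k)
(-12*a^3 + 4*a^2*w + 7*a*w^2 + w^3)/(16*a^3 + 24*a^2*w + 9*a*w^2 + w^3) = (-12*a^3 + 4*a^2*w + 7*a*w^2 + w^3)/(16*a^3 + 24*a^2*w + 9*a*w^2 + w^3)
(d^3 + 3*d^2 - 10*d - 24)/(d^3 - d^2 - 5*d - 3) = (d^2 + 6*d + 8)/(d^2 + 2*d + 1)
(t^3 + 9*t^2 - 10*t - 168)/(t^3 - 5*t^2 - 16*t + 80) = (t^2 + 13*t + 42)/(t^2 - t - 20)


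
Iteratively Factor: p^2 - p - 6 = (p - 3)*(p + 2)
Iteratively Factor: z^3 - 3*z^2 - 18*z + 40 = (z + 4)*(z^2 - 7*z + 10) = (z - 2)*(z + 4)*(z - 5)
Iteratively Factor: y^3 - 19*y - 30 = (y + 2)*(y^2 - 2*y - 15) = (y + 2)*(y + 3)*(y - 5)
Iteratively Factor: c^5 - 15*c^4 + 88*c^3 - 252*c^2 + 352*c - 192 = (c - 4)*(c^4 - 11*c^3 + 44*c^2 - 76*c + 48) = (c - 4)^2*(c^3 - 7*c^2 + 16*c - 12) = (c - 4)^2*(c - 2)*(c^2 - 5*c + 6) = (c - 4)^2*(c - 3)*(c - 2)*(c - 2)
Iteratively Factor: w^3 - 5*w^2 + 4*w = (w - 4)*(w^2 - w) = (w - 4)*(w - 1)*(w)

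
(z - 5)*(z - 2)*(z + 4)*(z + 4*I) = z^4 - 3*z^3 + 4*I*z^3 - 18*z^2 - 12*I*z^2 + 40*z - 72*I*z + 160*I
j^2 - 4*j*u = j*(j - 4*u)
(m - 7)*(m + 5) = m^2 - 2*m - 35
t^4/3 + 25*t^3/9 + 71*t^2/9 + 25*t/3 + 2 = (t/3 + 1)*(t + 1/3)*(t + 2)*(t + 3)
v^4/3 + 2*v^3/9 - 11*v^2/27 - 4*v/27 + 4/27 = (v/3 + 1/3)*(v - 2/3)^2*(v + 1)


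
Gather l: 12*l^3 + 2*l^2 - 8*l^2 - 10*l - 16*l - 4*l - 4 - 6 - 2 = 12*l^3 - 6*l^2 - 30*l - 12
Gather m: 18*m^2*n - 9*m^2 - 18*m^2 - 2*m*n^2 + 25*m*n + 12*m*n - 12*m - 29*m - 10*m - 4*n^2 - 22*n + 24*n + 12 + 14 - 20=m^2*(18*n - 27) + m*(-2*n^2 + 37*n - 51) - 4*n^2 + 2*n + 6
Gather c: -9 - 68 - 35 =-112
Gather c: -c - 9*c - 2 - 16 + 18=-10*c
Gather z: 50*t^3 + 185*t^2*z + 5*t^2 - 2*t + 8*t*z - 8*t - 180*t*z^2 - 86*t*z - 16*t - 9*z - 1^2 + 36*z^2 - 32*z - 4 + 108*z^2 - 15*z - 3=50*t^3 + 5*t^2 - 26*t + z^2*(144 - 180*t) + z*(185*t^2 - 78*t - 56) - 8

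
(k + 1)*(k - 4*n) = k^2 - 4*k*n + k - 4*n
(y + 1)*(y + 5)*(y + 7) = y^3 + 13*y^2 + 47*y + 35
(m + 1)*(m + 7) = m^2 + 8*m + 7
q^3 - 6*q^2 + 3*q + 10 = (q - 5)*(q - 2)*(q + 1)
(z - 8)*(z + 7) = z^2 - z - 56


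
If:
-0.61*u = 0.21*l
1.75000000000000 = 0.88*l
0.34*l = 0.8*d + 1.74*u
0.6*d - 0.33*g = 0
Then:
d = 2.33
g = 4.24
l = 1.99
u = -0.68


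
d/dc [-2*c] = -2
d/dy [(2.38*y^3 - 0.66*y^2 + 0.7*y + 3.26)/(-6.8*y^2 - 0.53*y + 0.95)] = (-16.184*y^4 - 2.5228*y^3 + 11.8928*y^2 + 43.082*y + 2.3928)/(46.24*y^4 + 7.208*y^3 - 12.6391*y^2 - 1.007*y + 0.9025)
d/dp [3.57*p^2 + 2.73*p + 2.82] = 7.14*p + 2.73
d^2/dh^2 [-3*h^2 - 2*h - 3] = -6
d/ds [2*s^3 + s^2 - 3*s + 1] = 6*s^2 + 2*s - 3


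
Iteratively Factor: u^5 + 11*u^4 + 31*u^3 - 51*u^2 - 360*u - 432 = (u + 4)*(u^4 + 7*u^3 + 3*u^2 - 63*u - 108) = (u + 3)*(u + 4)*(u^3 + 4*u^2 - 9*u - 36) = (u + 3)*(u + 4)^2*(u^2 - 9) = (u - 3)*(u + 3)*(u + 4)^2*(u + 3)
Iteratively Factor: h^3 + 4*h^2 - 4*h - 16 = (h - 2)*(h^2 + 6*h + 8) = (h - 2)*(h + 2)*(h + 4)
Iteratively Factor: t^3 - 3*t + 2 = (t - 1)*(t^2 + t - 2) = (t - 1)*(t + 2)*(t - 1)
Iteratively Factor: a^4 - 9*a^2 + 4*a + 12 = (a + 1)*(a^3 - a^2 - 8*a + 12) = (a + 1)*(a + 3)*(a^2 - 4*a + 4) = (a - 2)*(a + 1)*(a + 3)*(a - 2)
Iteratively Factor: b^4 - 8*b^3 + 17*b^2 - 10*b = (b - 1)*(b^3 - 7*b^2 + 10*b) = b*(b - 1)*(b^2 - 7*b + 10) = b*(b - 5)*(b - 1)*(b - 2)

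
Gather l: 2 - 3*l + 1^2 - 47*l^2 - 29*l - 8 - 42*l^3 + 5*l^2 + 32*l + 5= -42*l^3 - 42*l^2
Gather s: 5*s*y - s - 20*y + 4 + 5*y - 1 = s*(5*y - 1) - 15*y + 3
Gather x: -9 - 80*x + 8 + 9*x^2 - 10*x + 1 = 9*x^2 - 90*x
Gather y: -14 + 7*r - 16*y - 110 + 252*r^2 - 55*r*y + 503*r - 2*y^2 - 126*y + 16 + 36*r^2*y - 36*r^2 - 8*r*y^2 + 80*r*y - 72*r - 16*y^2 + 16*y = 216*r^2 + 438*r + y^2*(-8*r - 18) + y*(36*r^2 + 25*r - 126) - 108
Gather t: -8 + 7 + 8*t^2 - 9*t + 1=8*t^2 - 9*t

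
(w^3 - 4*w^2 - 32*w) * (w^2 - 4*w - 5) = w^5 - 8*w^4 - 21*w^3 + 148*w^2 + 160*w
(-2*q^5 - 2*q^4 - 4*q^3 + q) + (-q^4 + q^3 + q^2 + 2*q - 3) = -2*q^5 - 3*q^4 - 3*q^3 + q^2 + 3*q - 3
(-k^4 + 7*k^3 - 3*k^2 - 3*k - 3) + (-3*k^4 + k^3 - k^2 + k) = -4*k^4 + 8*k^3 - 4*k^2 - 2*k - 3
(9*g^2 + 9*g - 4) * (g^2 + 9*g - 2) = 9*g^4 + 90*g^3 + 59*g^2 - 54*g + 8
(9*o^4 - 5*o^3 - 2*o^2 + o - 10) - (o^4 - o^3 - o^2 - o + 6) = 8*o^4 - 4*o^3 - o^2 + 2*o - 16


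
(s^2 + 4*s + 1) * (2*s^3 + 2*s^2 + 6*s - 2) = 2*s^5 + 10*s^4 + 16*s^3 + 24*s^2 - 2*s - 2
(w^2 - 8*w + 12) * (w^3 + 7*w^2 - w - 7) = w^5 - w^4 - 45*w^3 + 85*w^2 + 44*w - 84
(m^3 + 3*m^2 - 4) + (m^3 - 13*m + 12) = 2*m^3 + 3*m^2 - 13*m + 8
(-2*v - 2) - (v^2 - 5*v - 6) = -v^2 + 3*v + 4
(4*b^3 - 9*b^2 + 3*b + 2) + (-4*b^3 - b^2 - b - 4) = -10*b^2 + 2*b - 2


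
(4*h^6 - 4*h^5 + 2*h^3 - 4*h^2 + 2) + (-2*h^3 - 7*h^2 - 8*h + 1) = 4*h^6 - 4*h^5 - 11*h^2 - 8*h + 3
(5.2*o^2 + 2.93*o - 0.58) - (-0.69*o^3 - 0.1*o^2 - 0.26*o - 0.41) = 0.69*o^3 + 5.3*o^2 + 3.19*o - 0.17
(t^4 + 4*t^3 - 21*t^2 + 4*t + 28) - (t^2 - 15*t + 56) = t^4 + 4*t^3 - 22*t^2 + 19*t - 28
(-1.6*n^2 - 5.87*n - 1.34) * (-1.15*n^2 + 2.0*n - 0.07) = 1.84*n^4 + 3.5505*n^3 - 10.087*n^2 - 2.2691*n + 0.0938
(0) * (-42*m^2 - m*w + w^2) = 0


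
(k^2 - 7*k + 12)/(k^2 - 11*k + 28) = (k - 3)/(k - 7)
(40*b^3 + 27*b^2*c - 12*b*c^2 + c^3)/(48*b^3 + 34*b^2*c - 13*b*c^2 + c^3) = (5*b - c)/(6*b - c)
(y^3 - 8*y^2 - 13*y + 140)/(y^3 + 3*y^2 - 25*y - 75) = (y^2 - 3*y - 28)/(y^2 + 8*y + 15)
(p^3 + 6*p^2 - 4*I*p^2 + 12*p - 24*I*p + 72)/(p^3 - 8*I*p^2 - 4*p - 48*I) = (p + 6)/(p - 4*I)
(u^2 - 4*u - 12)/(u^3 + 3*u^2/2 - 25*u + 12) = 2*(u^2 - 4*u - 12)/(2*u^3 + 3*u^2 - 50*u + 24)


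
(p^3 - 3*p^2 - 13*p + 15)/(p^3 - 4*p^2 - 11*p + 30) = (p - 1)/(p - 2)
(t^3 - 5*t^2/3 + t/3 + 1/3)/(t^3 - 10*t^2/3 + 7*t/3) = (3*t^2 - 2*t - 1)/(t*(3*t - 7))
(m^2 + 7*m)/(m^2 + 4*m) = (m + 7)/(m + 4)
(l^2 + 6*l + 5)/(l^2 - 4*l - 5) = (l + 5)/(l - 5)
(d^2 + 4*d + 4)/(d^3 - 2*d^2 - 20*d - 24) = 1/(d - 6)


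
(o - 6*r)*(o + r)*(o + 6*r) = o^3 + o^2*r - 36*o*r^2 - 36*r^3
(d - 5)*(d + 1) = d^2 - 4*d - 5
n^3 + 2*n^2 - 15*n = n*(n - 3)*(n + 5)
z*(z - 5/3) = z^2 - 5*z/3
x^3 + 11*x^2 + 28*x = x*(x + 4)*(x + 7)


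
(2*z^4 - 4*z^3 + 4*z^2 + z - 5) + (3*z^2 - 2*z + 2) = 2*z^4 - 4*z^3 + 7*z^2 - z - 3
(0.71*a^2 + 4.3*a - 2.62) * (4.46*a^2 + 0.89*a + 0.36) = 3.1666*a^4 + 19.8099*a^3 - 7.6026*a^2 - 0.7838*a - 0.9432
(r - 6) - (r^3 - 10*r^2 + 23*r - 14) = -r^3 + 10*r^2 - 22*r + 8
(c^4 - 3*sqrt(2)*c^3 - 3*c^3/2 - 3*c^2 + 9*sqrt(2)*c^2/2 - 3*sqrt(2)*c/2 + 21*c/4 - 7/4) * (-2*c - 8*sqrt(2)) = -2*c^5 - 2*sqrt(2)*c^4 + 3*c^4 + 3*sqrt(2)*c^3 + 54*c^3 - 165*c^2/2 + 27*sqrt(2)*c^2 - 42*sqrt(2)*c + 55*c/2 + 14*sqrt(2)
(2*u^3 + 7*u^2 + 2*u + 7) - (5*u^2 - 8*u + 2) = 2*u^3 + 2*u^2 + 10*u + 5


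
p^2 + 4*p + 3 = (p + 1)*(p + 3)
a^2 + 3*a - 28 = (a - 4)*(a + 7)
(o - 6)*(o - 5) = o^2 - 11*o + 30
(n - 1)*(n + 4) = n^2 + 3*n - 4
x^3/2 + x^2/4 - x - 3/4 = (x/2 + 1/2)*(x - 3/2)*(x + 1)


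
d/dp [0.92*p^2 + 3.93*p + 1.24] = 1.84*p + 3.93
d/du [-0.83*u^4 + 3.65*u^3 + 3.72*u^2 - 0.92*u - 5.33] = -3.32*u^3 + 10.95*u^2 + 7.44*u - 0.92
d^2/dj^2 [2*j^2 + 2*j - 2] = 4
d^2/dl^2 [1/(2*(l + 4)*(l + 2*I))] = ((l + 4)^2 + (l + 4)*(l + 2*I) + (l + 2*I)^2)/((l + 4)^3*(l + 2*I)^3)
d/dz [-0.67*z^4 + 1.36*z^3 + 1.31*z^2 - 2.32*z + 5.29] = -2.68*z^3 + 4.08*z^2 + 2.62*z - 2.32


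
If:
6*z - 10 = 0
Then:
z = 5/3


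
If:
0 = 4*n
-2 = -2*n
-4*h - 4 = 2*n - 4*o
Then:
No Solution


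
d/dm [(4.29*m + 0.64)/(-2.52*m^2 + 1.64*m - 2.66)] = (10.8108*m^2 + 3.2256*m - 12.461)/(6.3504*m^4 - 8.2656*m^3 + 16.096*m^2 - 8.7248*m + 7.0756)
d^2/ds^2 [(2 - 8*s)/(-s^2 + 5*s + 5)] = 4*(3*(7 - 4*s)*(-s^2 + 5*s + 5) - (2*s - 5)^2*(4*s - 1))/(-s^2 + 5*s + 5)^3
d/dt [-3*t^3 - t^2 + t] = -9*t^2 - 2*t + 1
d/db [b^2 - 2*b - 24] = 2*b - 2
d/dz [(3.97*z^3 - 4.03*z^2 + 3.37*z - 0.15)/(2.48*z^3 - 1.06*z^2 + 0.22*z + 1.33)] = (5.7862*z^4 - 14.9684*z^3 + 19.6419*z^2 - 11.0378*z + 4.5151)/(6.1504*z^6 - 5.2576*z^5 + 2.2148*z^4 + 6.1304*z^3 - 2.7712*z^2 + 0.5852*z + 1.7689)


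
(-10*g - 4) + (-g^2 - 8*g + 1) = -g^2 - 18*g - 3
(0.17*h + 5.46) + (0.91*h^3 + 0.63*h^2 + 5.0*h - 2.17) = 0.91*h^3 + 0.63*h^2 + 5.17*h + 3.29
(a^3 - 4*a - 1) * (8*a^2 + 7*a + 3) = 8*a^5 + 7*a^4 - 29*a^3 - 36*a^2 - 19*a - 3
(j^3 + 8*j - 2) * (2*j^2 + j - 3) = 2*j^5 + j^4 + 13*j^3 + 4*j^2 - 26*j + 6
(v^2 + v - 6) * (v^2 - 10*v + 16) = v^4 - 9*v^3 + 76*v - 96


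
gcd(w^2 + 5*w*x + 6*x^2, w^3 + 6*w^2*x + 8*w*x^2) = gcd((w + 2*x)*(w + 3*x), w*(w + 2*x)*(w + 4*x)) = w + 2*x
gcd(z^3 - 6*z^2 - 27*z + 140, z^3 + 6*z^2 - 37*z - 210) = z + 5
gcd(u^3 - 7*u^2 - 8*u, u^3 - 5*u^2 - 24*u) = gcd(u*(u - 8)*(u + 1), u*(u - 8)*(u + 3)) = u^2 - 8*u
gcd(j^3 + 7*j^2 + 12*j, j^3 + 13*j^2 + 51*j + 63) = j + 3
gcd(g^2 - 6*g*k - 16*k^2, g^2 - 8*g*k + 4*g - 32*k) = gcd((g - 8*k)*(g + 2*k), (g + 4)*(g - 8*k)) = g - 8*k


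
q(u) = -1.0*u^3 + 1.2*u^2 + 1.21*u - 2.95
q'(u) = -3.0*u^2 + 2.4*u + 1.21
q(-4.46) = 104.24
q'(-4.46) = -69.17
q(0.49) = -2.19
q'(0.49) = 1.67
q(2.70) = -10.62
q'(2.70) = -14.18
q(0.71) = -1.84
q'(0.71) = 1.40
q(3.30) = -21.83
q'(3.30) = -23.54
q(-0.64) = -2.97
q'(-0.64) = -1.55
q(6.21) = -188.64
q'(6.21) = -99.58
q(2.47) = -7.71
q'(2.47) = -11.16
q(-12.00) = 1883.33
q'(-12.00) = -459.59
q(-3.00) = 31.22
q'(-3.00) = -32.99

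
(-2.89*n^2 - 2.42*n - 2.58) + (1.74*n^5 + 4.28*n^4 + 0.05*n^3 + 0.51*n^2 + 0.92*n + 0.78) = 1.74*n^5 + 4.28*n^4 + 0.05*n^3 - 2.38*n^2 - 1.5*n - 1.8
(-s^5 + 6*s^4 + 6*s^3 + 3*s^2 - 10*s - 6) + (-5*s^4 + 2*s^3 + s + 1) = -s^5 + s^4 + 8*s^3 + 3*s^2 - 9*s - 5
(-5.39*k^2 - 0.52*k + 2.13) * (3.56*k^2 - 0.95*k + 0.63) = -19.1884*k^4 + 3.2693*k^3 + 4.6811*k^2 - 2.3511*k + 1.3419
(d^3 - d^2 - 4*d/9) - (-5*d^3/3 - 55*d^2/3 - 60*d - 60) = 8*d^3/3 + 52*d^2/3 + 536*d/9 + 60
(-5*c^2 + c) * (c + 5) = -5*c^3 - 24*c^2 + 5*c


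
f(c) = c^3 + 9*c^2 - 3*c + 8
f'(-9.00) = 78.00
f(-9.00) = 35.00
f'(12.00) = 645.00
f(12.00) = 2996.00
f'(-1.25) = -20.81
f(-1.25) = 23.86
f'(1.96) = 43.80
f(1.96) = 44.22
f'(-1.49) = -23.16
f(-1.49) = 29.14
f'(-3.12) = -29.96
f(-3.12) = 74.60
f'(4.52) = 139.65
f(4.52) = 270.66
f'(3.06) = 80.17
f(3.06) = 111.75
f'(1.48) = 30.21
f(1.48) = 26.52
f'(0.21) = 0.91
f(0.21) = 7.78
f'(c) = 3*c^2 + 18*c - 3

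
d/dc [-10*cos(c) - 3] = 10*sin(c)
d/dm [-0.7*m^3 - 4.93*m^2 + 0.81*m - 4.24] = -2.1*m^2 - 9.86*m + 0.81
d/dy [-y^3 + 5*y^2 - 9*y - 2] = -3*y^2 + 10*y - 9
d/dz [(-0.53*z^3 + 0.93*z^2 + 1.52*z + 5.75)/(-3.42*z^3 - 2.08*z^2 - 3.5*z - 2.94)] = (4.283*z^4 + 14.1068*z^3 + 63.5762*z^2 + 18.4516*z + 15.6562)/(11.6964*z^6 + 14.2272*z^5 + 28.2664*z^4 + 34.6696*z^3 + 24.4804*z^2 + 20.58*z + 8.6436)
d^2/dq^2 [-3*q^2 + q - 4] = -6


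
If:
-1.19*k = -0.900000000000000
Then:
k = 0.76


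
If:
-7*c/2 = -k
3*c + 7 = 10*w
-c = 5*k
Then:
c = 0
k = 0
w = 7/10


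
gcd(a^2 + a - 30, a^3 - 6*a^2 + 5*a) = a - 5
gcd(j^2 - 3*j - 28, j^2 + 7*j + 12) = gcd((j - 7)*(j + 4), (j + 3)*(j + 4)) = j + 4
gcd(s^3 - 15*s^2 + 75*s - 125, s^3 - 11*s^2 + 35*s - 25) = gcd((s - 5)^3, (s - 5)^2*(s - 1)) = s^2 - 10*s + 25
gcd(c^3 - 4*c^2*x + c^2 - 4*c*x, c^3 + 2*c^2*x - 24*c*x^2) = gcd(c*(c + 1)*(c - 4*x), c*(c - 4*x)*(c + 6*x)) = -c^2 + 4*c*x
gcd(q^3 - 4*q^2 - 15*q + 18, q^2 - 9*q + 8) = q - 1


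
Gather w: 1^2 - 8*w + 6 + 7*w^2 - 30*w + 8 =7*w^2 - 38*w + 15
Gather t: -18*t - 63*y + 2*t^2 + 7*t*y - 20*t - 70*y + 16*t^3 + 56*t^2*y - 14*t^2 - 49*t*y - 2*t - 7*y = 16*t^3 + t^2*(56*y - 12) + t*(-42*y - 40) - 140*y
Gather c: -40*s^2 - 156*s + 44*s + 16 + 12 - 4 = -40*s^2 - 112*s + 24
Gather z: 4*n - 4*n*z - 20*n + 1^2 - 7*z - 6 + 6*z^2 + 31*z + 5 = -16*n + 6*z^2 + z*(24 - 4*n)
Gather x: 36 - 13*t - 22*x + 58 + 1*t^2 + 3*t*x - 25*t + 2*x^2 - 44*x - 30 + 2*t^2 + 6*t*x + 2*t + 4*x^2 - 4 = 3*t^2 - 36*t + 6*x^2 + x*(9*t - 66) + 60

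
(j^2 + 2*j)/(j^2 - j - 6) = j/(j - 3)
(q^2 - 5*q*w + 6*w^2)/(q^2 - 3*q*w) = (q - 2*w)/q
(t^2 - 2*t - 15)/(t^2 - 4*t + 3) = (t^2 - 2*t - 15)/(t^2 - 4*t + 3)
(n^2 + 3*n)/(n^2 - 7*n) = (n + 3)/(n - 7)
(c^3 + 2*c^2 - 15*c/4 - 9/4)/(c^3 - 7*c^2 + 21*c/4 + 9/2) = (c + 3)/(c - 6)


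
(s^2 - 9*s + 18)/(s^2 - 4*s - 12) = (s - 3)/(s + 2)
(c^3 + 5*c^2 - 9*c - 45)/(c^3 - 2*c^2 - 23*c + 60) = (c + 3)/(c - 4)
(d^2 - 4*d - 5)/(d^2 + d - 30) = (d + 1)/(d + 6)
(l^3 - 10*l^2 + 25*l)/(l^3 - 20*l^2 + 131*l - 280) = l*(l - 5)/(l^2 - 15*l + 56)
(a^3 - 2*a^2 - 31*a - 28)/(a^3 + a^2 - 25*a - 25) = (a^2 - 3*a - 28)/(a^2 - 25)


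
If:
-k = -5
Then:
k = 5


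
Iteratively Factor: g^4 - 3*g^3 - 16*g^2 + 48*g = (g)*(g^3 - 3*g^2 - 16*g + 48) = g*(g - 4)*(g^2 + g - 12) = g*(g - 4)*(g - 3)*(g + 4)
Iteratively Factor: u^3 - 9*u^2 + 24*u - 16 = (u - 4)*(u^2 - 5*u + 4) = (u - 4)^2*(u - 1)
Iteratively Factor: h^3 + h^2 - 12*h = (h - 3)*(h^2 + 4*h) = h*(h - 3)*(h + 4)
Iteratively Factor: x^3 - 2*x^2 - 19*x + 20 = (x + 4)*(x^2 - 6*x + 5) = (x - 5)*(x + 4)*(x - 1)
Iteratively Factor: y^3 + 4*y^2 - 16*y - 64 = (y + 4)*(y^2 - 16) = (y - 4)*(y + 4)*(y + 4)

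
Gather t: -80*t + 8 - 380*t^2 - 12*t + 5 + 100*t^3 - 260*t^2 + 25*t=100*t^3 - 640*t^2 - 67*t + 13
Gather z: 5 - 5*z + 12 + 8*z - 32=3*z - 15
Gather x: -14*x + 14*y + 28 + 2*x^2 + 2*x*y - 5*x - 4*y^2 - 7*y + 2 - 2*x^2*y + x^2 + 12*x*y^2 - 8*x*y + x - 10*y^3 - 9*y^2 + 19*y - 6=x^2*(3 - 2*y) + x*(12*y^2 - 6*y - 18) - 10*y^3 - 13*y^2 + 26*y + 24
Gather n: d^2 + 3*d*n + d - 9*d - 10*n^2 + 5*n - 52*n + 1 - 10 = d^2 - 8*d - 10*n^2 + n*(3*d - 47) - 9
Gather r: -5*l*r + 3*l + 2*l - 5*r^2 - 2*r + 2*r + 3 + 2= -5*l*r + 5*l - 5*r^2 + 5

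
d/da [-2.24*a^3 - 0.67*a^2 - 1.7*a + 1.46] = -6.72*a^2 - 1.34*a - 1.7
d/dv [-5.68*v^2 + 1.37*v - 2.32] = 1.37 - 11.36*v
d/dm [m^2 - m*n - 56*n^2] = 2*m - n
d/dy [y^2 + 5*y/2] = 2*y + 5/2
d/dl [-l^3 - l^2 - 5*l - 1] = -3*l^2 - 2*l - 5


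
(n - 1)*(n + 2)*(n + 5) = n^3 + 6*n^2 + 3*n - 10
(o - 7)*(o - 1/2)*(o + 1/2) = o^3 - 7*o^2 - o/4 + 7/4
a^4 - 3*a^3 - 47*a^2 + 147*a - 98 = (a - 7)*(a - 2)*(a - 1)*(a + 7)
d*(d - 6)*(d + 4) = d^3 - 2*d^2 - 24*d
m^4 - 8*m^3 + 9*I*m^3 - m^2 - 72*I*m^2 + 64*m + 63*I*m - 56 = (m - 7)*(m - 1)*(m + I)*(m + 8*I)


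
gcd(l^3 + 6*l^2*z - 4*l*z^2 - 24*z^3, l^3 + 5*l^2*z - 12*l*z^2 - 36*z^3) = l^2 + 8*l*z + 12*z^2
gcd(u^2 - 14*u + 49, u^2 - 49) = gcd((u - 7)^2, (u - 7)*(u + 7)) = u - 7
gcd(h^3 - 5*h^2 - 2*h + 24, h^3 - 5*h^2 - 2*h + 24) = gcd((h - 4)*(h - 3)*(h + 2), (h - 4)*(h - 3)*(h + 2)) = h^3 - 5*h^2 - 2*h + 24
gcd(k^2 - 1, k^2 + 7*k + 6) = k + 1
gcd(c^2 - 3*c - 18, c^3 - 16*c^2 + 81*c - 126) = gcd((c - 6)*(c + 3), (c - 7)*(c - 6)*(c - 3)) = c - 6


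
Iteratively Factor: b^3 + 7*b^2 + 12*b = (b + 4)*(b^2 + 3*b) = b*(b + 4)*(b + 3)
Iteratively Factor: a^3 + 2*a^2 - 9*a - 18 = (a + 3)*(a^2 - a - 6) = (a + 2)*(a + 3)*(a - 3)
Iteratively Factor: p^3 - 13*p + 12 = (p - 3)*(p^2 + 3*p - 4) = (p - 3)*(p - 1)*(p + 4)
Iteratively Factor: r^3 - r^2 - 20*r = (r - 5)*(r^2 + 4*r) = (r - 5)*(r + 4)*(r)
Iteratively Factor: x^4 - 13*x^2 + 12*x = (x - 3)*(x^3 + 3*x^2 - 4*x) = x*(x - 3)*(x^2 + 3*x - 4) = x*(x - 3)*(x - 1)*(x + 4)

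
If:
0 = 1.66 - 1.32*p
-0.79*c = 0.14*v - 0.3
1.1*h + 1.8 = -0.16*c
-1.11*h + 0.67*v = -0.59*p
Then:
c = 1.10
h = -1.80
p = 1.26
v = -4.08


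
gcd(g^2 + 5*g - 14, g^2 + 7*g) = g + 7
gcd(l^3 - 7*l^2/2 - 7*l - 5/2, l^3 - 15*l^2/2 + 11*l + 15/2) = l^2 - 9*l/2 - 5/2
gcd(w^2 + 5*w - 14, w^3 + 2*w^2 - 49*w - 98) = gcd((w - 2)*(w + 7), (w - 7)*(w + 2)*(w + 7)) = w + 7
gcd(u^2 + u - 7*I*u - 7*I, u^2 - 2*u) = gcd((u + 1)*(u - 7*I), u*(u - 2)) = 1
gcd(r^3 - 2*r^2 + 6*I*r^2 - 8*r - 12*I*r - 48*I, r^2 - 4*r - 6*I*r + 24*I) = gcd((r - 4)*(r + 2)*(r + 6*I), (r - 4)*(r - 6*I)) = r - 4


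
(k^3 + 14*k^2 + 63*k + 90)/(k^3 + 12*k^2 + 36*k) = (k^2 + 8*k + 15)/(k*(k + 6))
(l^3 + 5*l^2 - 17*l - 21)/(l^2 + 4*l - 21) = l + 1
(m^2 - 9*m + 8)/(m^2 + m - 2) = (m - 8)/(m + 2)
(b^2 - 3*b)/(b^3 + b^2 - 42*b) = (b - 3)/(b^2 + b - 42)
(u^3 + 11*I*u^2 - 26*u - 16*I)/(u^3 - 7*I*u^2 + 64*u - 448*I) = (u^2 + 3*I*u - 2)/(u^2 - 15*I*u - 56)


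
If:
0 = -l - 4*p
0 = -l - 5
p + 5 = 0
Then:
No Solution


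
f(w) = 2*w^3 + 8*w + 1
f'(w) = 6*w^2 + 8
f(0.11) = 1.88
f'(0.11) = 8.07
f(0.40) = 4.33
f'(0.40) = 8.96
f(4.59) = 231.13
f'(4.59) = 134.41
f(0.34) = 3.80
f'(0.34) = 8.69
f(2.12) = 37.02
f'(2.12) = 34.97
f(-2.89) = -70.40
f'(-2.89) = 58.11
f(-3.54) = -116.04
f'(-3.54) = 83.19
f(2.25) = 41.78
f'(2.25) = 38.38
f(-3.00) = -77.00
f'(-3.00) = 62.00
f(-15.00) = -6869.00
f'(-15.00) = 1358.00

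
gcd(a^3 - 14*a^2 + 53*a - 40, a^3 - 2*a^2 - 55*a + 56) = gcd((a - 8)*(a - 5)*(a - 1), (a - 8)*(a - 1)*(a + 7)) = a^2 - 9*a + 8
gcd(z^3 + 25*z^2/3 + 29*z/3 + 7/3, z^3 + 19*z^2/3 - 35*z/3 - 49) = z + 7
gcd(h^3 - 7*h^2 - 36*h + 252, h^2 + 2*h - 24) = h + 6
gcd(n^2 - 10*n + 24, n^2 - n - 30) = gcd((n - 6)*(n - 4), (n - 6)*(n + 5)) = n - 6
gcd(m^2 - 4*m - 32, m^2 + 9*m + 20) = m + 4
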